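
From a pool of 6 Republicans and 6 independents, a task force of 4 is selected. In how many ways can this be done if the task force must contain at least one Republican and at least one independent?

465

Unrestricted: C(12,4) = 495 ways to pick any 4 of the 12.
Selections missing a whole group: no Republicans → C(6,4) = 15; no independents → C(6,4) = 15.
Both groups omitted at once is impossible, so 495 − 30 = 465.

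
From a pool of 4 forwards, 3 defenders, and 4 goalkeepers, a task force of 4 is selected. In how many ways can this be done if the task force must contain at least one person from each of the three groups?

192

With no constraint there are C(11,4) = 330 possible selections.
Subtract selections that omit an entire group: no forwards → C(7,4) = 35; no defenders → C(8,4) = 70; no goalkeepers → C(7,4) = 35.
Add back selections omitting two groups (i.e. drawn from a single group): C(4,4) + C(3,4) + C(4,4) = 2.
By inclusion–exclusion: 330 − 140 + 2 = 192.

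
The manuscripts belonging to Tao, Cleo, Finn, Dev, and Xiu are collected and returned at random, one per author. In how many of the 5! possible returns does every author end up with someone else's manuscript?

Let Aᵢ be the assignments in which author i gets their own manuscript. We want the size of the complement of A₁∪…∪A_5.
By inclusion–exclusion this is Σ_{j=0}^{5} (−1)^j C(5,j)·(5−j)!.
Computing: 120 − 120 + 60 − 20 + 5 − 1 = 44.

44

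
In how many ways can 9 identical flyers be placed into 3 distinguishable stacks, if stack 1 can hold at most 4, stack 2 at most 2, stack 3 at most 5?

6

By stars and bars, unrestricted non-negative solutions to x_1+…+x_3 = 9 number C(9+2,2) = 55.
Subtract solutions that violate a single cap (substitute x_i' = x_i − (cap_i+1)): x_1 ≥ 5 gives C(6,2) = 15; x_2 ≥ 3 gives C(8,2) = 28; x_3 ≥ 6 gives C(5,2) = 10. Together 53.
Add back pairs where two caps are both exceeded: 3 + 0 + 1 = 4.
By inclusion–exclusion the count is 55 − 53 + 4 = 6.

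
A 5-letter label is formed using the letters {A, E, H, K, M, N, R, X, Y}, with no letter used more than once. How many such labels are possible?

15120

With no repetition, fill the 5 letters in order: 9 choices, then 8, down to 5.
9 × 8 × 7 × 6 × 5 = 15120.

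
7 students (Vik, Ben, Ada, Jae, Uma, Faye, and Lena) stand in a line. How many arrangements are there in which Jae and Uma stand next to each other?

Glue Jae and Uma into one block (2 internal orders), leaving 6 units to arrange in a row.
So the count is 2·(6)! = 1440.

1440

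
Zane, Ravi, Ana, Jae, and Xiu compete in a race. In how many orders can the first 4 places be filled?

There are 5 choices for 1st place, 4 for 2nd, and so on down to 2 for position 4.
That gives 5 × 4 × 3 × 2 = 120.

120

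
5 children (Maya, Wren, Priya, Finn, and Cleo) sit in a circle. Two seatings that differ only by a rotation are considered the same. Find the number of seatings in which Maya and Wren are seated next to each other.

Glue Maya and Wren into a block (2 internal orders). Seating 4 units around a circle gives (3)! arrangements.
So 2 × (3)! = 2 × 6 = 12.

12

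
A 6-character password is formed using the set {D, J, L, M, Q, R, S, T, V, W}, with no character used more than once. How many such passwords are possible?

151200

This is a permutation of 6 out of 10: P(10,6) = 10!/4!.
That product is 10 × 9 × 8 × 7 × 6 × 5 = 151200.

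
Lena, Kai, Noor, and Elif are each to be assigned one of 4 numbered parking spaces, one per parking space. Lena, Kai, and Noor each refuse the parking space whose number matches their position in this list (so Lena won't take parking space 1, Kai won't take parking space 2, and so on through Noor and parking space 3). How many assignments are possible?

Let Aᵢ (for i ∈ {1, 2, 3}) be the placements that put person i in their forbidden parking space. Any j of these fix j positions, leaving (4−j)! ways to fill the rest, and there are C(3,j) ways to pick which j.
By inclusion–exclusion, the number of valid placements is Σ_{j=0}^{3} (−1)^j C(3,j)·(4−j)!.
Computing: 24 − 18 + 6 − 1 = 11.

11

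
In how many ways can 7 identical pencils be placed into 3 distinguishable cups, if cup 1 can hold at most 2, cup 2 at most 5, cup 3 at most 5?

By stars and bars, unrestricted non-negative solutions to x_1+…+x_3 = 7 number C(7+2,2) = 36.
Subtract solutions that violate a single cap (substitute x_i' = x_i − (cap_i+1)): x_1 ≥ 3 gives C(6,2) = 15; x_2 ≥ 6 gives C(3,2) = 3; x_3 ≥ 6 gives C(3,2) = 3. Together 21.
No two caps can be exceeded simultaneously, so the pair terms are all 0.
By inclusion–exclusion the count is 36 − 21 + 0 = 15.

15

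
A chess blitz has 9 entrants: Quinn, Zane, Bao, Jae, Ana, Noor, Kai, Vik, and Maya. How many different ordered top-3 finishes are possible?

504

This is an ordered selection of 3 from 9: P(9,3).
That gives 9 × 8 × 7 = 504.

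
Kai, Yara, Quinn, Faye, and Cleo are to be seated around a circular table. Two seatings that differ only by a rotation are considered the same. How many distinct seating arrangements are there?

Seat Kai anywhere (absorbing the rotational symmetry), then permute the other 4: (4)! = 24.

24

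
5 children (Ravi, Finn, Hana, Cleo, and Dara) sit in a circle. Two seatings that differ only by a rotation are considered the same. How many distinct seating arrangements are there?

24

Fix one person's seat to break rotational symmetry; the remaining 4 people can be arranged in (4)! = 24 ways.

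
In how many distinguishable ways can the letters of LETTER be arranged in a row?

180

LETTER has 6 letters with E appearing twice and T appearing twice.
The number of distinct arrangements is 6!/(2!·2!) = 720/4 = 180.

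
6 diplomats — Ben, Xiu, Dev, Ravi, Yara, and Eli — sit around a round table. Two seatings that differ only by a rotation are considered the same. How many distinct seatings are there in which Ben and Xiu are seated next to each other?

48

Glue Ben and Xiu into a block (2 internal orders). Seating 5 units around a circle gives (4)! arrangements.
So 2 × (4)! = 2 × 24 = 48.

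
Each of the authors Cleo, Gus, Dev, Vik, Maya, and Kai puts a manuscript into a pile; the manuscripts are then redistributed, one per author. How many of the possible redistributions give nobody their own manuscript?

Count assignments avoiding every fixed point. For any j of the 6 authors fixed to their own manuscript, the other 6−j can be arranged in (6−j)! ways.
By inclusion–exclusion this is Σ_{j=0}^{6} (−1)^j C(6,j)·(6−j)!.
Computing: 720 − 720 + 360 − 120 + 30 − 6 + 1 = 265.

265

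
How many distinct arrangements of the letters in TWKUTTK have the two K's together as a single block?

Treat the 2 copies of K as a single block. The multiset to arrange is then {KK, T, T, T, U, W}, 6 items in all.
That gives (6)!/(3!) = 120 arrangements.

120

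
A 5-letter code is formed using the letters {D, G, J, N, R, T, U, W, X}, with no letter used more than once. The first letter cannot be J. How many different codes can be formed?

The first letter has 9−1 = 8 choices (anything except J).
The remaining 4 letters are filled from the other 8 symbols without repetition: 8 × 7 × 6 × 5 = 1680.
Total: 8 × 1680 = 13440.

13440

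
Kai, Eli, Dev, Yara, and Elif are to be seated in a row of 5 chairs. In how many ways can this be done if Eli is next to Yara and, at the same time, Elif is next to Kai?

24

Treat {Eli,Yara} as one block (2 orders) and {Elif,Kai} as another (2 orders).
That leaves 3 units to arrange: 2 × 2 × 3! = 4 × 6 = 24.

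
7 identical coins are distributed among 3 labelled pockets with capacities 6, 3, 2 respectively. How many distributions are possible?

Without the upper bounds there are C(9,2) = 36 ways to split 7 among 3 pockets.
Subtract solutions that violate a single cap (substitute x_i' = x_i − (cap_i+1)): x_1 ≥ 7 gives C(2,2) = 1; x_2 ≥ 4 gives C(5,2) = 10; x_3 ≥ 3 gives C(6,2) = 15. Together 26.
Add back pairs where two caps are both exceeded: 0 + 0 + 1 = 1.
By inclusion–exclusion the count is 36 − 26 + 1 = 11.

11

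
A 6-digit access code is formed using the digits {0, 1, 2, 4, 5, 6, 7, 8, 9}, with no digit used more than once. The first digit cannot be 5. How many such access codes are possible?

The first digit has 9−1 = 8 choices (anything except 5).
The remaining 5 digits are filled from the other 8 symbols without repetition: 8 × 7 × 6 × 5 × 4 = 6720.
Total: 8 × 6720 = 53760.

53760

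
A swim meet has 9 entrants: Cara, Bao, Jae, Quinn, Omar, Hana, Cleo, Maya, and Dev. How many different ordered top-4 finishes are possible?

There are 9 choices for 1st place, 8 for 2nd, and so on down to 6 for position 4.
That gives 9 × 8 × 7 × 6 = 3024.

3024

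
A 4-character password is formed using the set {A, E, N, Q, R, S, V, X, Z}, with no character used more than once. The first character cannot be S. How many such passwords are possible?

2688

The first character has 9−1 = 8 choices (anything except S).
The remaining 3 characters are filled from the other 8 symbols without repetition: 8 × 7 × 6 = 336.
Total: 8 × 336 = 2688.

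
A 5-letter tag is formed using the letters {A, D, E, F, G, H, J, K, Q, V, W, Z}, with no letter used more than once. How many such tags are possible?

95040

Choose and order 5 of the 12 symbols: the first letter has 12 options, the next 11, and so on down to 8.
12 × 11 × 10 × 9 × 8 = 95040.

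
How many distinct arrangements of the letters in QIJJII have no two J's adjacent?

There are 6!/(3!·2!) = 60 arrangements of QIJJII in total.
If the two J's are adjacent, glue them into one block, leaving 5 items to arrange: (5)!/(3!) = 20 ways.
Hence 60 − 20 = 40.

40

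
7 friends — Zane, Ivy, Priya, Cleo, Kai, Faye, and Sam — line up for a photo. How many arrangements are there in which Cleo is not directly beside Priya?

3600

There are 7! = 5040 arrangements in all. If Cleo and Priya are adjacent, merging them into one block gives 2·(6)! = 1440 arrangements.
So 5040 − 1440 = 3600 arrangements keep them apart.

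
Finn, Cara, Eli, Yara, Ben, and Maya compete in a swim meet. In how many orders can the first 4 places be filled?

There are 6 choices for 1st place, 5 for 2nd, and so on down to 3 for position 4.
That gives 6 × 5 × 4 × 3 = 360.

360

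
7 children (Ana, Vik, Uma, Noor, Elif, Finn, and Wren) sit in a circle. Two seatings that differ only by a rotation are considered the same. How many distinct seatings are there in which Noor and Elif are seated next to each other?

Glue Noor and Elif into a block (2 internal orders). Seating 6 units around a circle gives (5)! arrangements.
So 2 × (5)! = 2 × 120 = 240.

240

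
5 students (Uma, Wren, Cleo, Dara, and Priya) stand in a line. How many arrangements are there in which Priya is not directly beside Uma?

72

There are 5! = 120 arrangements in all. If Priya and Uma are adjacent, merging them into one block gives 2·(4)! = 48 arrangements.
So 120 − 48 = 72 arrangements keep them apart.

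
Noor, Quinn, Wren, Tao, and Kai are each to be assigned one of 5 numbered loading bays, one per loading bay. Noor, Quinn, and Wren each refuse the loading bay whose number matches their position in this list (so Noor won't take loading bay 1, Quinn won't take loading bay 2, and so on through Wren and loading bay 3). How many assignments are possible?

64

Let Aᵢ (for i ∈ {1, 2, 3}) be the placements that put person i in their forbidden loading bay. Any j of these fix j positions, leaving (5−j)! ways to fill the rest, and there are C(3,j) ways to pick which j.
By inclusion–exclusion, the number of valid placements is Σ_{j=0}^{3} (−1)^j C(3,j)·(5−j)!.
Computing: 120 − 72 + 18 − 2 = 64.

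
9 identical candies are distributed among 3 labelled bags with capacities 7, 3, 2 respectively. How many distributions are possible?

Ignoring the caps, the number of non-negative solutions to x_1+…+x_3 = 9 is C(11,2) = 55.
Subtract solutions that violate a single cap (substitute x_i' = x_i − (cap_i+1)): x_1 ≥ 8 gives C(3,2) = 3; x_2 ≥ 4 gives C(7,2) = 21; x_3 ≥ 3 gives C(8,2) = 28. Together 52.
Add back pairs where two caps are both exceeded: 0 + 0 + 6 = 6.
By inclusion–exclusion the count is 55 − 52 + 6 = 9.

9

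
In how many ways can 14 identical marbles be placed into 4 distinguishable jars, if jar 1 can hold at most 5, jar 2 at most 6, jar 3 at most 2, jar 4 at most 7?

By stars and bars, unrestricted non-negative solutions to x_1+…+x_4 = 14 number C(14+3,3) = 680.
Subtract solutions that violate a single cap (substitute x_i' = x_i − (cap_i+1)): x_1 ≥ 6 gives C(11,3) = 165; x_2 ≥ 7 gives C(10,3) = 120; x_3 ≥ 3 gives C(14,3) = 364; x_4 ≥ 8 gives C(9,3) = 84. Together 733.
Add back pairs where two caps are both exceeded: 4 + 56 + 1 + 35 + 0 + 20 = 116.
By inclusion–exclusion the count is 680 − 733 + 116 = 63.

63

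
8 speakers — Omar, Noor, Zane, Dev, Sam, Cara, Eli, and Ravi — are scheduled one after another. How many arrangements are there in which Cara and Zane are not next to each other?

Of the 8! = 40320 arrangements, those with Cara and Zane adjacent number 2 × 7! = 10080 (treat the pair as a block with 2 internal orders).
So 40320 − 10080 = 30240 arrangements keep them apart.

30240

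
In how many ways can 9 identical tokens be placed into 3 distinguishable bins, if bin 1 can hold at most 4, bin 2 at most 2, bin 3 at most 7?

Ignoring the caps, the number of non-negative solutions to x_1+…+x_3 = 9 is C(11,2) = 55.
Subtract solutions that violate a single cap (substitute x_i' = x_i − (cap_i+1)): x_1 ≥ 5 gives C(6,2) = 15; x_2 ≥ 3 gives C(8,2) = 28; x_3 ≥ 8 gives C(3,2) = 3. Together 46.
Add back pairs where two caps are both exceeded: 3 + 0 + 0 = 3.
By inclusion–exclusion the count is 55 − 46 + 3 = 12.

12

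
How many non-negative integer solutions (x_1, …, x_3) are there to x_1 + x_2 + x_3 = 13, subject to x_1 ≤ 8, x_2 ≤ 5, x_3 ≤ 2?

6

Without the upper bounds there are C(15,2) = 105 ways to split 13 among 3 variables.
Subtract solutions that violate a single cap (substitute x_i' = x_i − (cap_i+1)): x_1 ≥ 9 gives C(6,2) = 15; x_2 ≥ 6 gives C(9,2) = 36; x_3 ≥ 3 gives C(12,2) = 66. Together 117.
Add back pairs where two caps are both exceeded: 0 + 3 + 15 = 18.
By inclusion–exclusion the count is 105 − 117 + 18 = 6.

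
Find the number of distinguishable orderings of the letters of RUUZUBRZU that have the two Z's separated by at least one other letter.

2940

There are 9!/(4!·2!·2!) = 3780 arrangements of RUUZUBRZU in total.
If the two Z's are adjacent, glue them into one block, leaving 8 items to arrange: (8)!/(4!·2!) = 840 ways.
Hence 3780 − 840 = 2940.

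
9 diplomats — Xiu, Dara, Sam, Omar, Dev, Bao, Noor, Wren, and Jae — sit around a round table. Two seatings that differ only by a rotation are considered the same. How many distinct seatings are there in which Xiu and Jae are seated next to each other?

10080

Glue Xiu and Jae into a block (2 internal orders). Seating 8 units around a circle gives (7)! arrangements.
So 2 × (7)! = 2 × 5040 = 10080.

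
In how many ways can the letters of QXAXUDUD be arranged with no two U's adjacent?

There are 8!/(2!·2!·2!) = 5040 arrangements of QXAXUDUD in total.
If the two U's are adjacent, glue them into one block, leaving 7 items to arrange: (7)!/(2!·2!) = 1260 ways.
Hence 5040 − 1260 = 3780.

3780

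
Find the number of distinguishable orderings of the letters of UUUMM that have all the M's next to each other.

4

Treat the 2 copies of M as a single block. The multiset to arrange is then {MM, U, U, U}, 4 items in all.
That gives (4)!/(3!) = 4 arrangements.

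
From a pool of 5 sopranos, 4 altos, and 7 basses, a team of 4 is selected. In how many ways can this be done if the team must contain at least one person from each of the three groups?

910

With no constraint there are C(16,4) = 1820 possible selections.
Selections missing a whole group: no sopranos → C(11,4) = 330; no altos → C(12,4) = 495; no basses → C(9,4) = 126.
Add back selections omitting two groups (i.e. drawn from a single group): C(5,4) + C(4,4) + C(7,4) = 41.
By inclusion–exclusion: 1820 − 951 + 41 = 910.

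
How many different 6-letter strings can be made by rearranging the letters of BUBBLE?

BUBBLE has 6 letters with B appearing 3 times.
So there are 6! / (3!) = 120 distinguishable arrangements.

120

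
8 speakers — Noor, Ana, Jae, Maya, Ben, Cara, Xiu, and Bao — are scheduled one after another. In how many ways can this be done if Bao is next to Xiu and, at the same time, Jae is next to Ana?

2880

Treat {Bao,Xiu} as one block (2 orders) and {Jae,Ana} as another (2 orders).
That leaves 6 units to arrange: 2 × 2 × 6! = 4 × 720 = 2880.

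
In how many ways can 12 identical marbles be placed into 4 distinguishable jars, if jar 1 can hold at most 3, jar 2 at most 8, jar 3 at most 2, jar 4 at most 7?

Ignoring the caps, the number of non-negative solutions to x_1+…+x_4 = 12 is C(15,3) = 455.
Subtract solutions that violate a single cap (substitute x_i' = x_i − (cap_i+1)): x_1 ≥ 4 gives C(11,3) = 165; x_2 ≥ 9 gives C(6,3) = 20; x_3 ≥ 3 gives C(12,3) = 220; x_4 ≥ 8 gives C(7,3) = 35. Together 440.
Add back pairs where two caps are both exceeded: 0 + 56 + 1 + 1 + 0 + 4 = 62.
By inclusion–exclusion the count is 455 − 440 + 62 = 77.

77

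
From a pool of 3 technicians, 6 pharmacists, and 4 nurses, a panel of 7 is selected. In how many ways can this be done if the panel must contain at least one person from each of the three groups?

Total 7-person selections from all 13: C(13,7) = 1716.
Selections missing a whole group: no technicians → C(10,7) = 120; no pharmacists → C(7,7) = 1; no nurses → C(9,7) = 36.
Add back selections omitting two groups (i.e. drawn from a single group): C(3,7) + C(6,7) + C(4,7) = 0.
By inclusion–exclusion: 1716 − 157 + 0 = 1559.

1559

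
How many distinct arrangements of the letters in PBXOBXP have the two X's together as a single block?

Treat the 2 copies of X as a single block. The multiset to arrange is then {XX, B, B, O, P, P}, 6 items in all.
That gives (6)!/(2!·2!) = 180 arrangements.

180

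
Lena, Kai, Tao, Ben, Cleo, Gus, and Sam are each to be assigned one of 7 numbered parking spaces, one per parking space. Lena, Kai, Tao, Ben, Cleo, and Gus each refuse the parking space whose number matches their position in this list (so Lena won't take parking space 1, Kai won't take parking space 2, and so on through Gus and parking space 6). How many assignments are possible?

2119

Let Aᵢ (for 1 ≤ i ≤ 6) be the placements that put person i in their forbidden parking space. Any j of these fix j positions, leaving (7−j)! ways to fill the rest, and there are C(6,j) ways to pick which j.
By inclusion–exclusion, the number of valid placements is Σ_{j=0}^{6} (−1)^j C(6,j)·(7−j)!.
Computing: 5040 − 4320 + 1800 − 480 + 90 − 12 + 1 = 2119.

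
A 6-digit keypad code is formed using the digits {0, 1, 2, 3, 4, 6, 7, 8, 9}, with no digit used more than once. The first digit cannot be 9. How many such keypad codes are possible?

The first digit has 9−1 = 8 choices (anything except 9).
The remaining 5 digits are filled from the other 8 symbols without repetition: 8 × 7 × 6 × 5 × 4 = 6720.
Total: 8 × 6720 = 53760.

53760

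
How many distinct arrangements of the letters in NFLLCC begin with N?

30

Fix N in the first position and arrange the remaining 5 letters.
Those 5 letters have C appearing twice and L appearing twice, giving (5)!/(2!·2!) = 30.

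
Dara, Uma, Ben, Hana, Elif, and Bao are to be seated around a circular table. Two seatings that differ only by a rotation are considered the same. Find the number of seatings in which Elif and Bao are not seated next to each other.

72

All circular seatings of 6 people number (5)! = 120.
Seatings with Elif beside Bao: treat them as a block with 2 internal orders, giving 2 × (4)! = 48.
Subtracting, 120 − 48 = 72.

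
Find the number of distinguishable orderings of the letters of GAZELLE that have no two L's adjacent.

900

There are 7!/(2!·2!) = 1260 arrangements of GAZELLE in total.
If the two L's are adjacent, glue them into one block, leaving 6 items to arrange: (6)!/(2!) = 360 ways.
Subtracting, 1260 − 360 = 900 arrangements keep the L's apart.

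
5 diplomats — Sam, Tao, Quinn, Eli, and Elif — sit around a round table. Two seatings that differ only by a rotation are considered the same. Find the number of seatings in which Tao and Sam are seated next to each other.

12

Treat {Tao, Sam} as one unit (2 internal orders) and seat the resulting 4 units around the table: (3)! circular arrangements.
So 2 × (3)! = 2 × 6 = 12.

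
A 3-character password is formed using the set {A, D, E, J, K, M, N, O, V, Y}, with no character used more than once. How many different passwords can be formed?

With no repetition, fill the 3 characters in order: 10 choices, then 9, down to 8.
That product is 10 × 9 × 8 = 720.

720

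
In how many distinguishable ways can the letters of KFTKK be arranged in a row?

20

The 5 letters of KFTKK have repeats: K appearing 3 times.
So there are 5! / (3!) = 20 distinguishable arrangements.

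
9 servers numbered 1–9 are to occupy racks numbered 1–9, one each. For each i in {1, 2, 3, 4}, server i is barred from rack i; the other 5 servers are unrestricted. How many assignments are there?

229080

Let Aᵢ (for 1 ≤ i ≤ 4) be the placements that put server i in its forbidden rack. Any j of these fix j positions, leaving (9−j)! ways to fill the rest, and there are C(4,j) ways to pick which j.
By inclusion–exclusion, the number of valid placements is Σ_{j=0}^{4} (−1)^j C(4,j)·(9−j)!.
Computing: 362880 − 161280 + 30240 − 2880 + 120 = 229080.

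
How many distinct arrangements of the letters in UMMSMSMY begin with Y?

105

Fix Y in the first position and arrange the remaining 7 letters.
Those 7 letters have M appearing 4 times and S appearing twice, giving (7)!/(4!·2!) = 105.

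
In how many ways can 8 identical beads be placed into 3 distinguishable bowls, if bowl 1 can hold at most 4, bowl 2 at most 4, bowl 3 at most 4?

By stars and bars, unrestricted non-negative solutions to x_1+…+x_3 = 8 number C(8+2,2) = 45.
Subtract solutions that violate a single cap (substitute x_i' = x_i − (cap_i+1)): x_1 ≥ 5 gives C(5,2) = 10; x_2 ≥ 5 gives C(5,2) = 10; x_3 ≥ 5 gives C(5,2) = 10. Together 30.
No two caps can be exceeded simultaneously, so the pair terms are all 0.
By inclusion–exclusion the count is 45 − 30 + 0 = 15.

15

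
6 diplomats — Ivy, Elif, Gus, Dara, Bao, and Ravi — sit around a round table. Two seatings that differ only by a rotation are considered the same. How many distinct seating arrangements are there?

Fix one person's seat to break rotational symmetry; the remaining 5 people can be arranged in (5)! = 120 ways.

120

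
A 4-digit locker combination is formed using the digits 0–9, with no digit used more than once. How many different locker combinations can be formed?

5040

With no repetition, fill the 4 digits in order: 10 choices, then 9, down to 7.
That product is 10 × 9 × 8 × 7 = 5040.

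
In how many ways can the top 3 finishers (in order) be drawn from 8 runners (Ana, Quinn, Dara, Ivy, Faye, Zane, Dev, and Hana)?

336

This is an ordered selection of 3 from 8: P(8,3).
That gives 8 × 7 × 6 = 336.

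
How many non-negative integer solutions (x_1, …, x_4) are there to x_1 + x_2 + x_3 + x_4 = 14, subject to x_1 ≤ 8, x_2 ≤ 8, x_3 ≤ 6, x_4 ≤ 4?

Ignoring the caps, the number of non-negative solutions to x_1+…+x_4 = 14 is C(17,3) = 680.
Subtract solutions that violate a single cap (substitute x_i' = x_i − (cap_i+1)): x_1 ≥ 9 gives C(8,3) = 56; x_2 ≥ 9 gives C(8,3) = 56; x_3 ≥ 7 gives C(10,3) = 120; x_4 ≥ 5 gives C(12,3) = 220. Together 452.
Add back pairs where two caps are both exceeded: 0 + 0 + 1 + 0 + 1 + 10 = 12.
By inclusion–exclusion the count is 680 − 452 + 12 = 240.

240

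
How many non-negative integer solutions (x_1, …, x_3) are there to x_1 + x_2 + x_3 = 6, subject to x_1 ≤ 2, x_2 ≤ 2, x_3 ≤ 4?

Without the upper bounds there are C(8,2) = 28 ways to split 6 among 3 variables.
Subtract solutions that violate a single cap (substitute x_i' = x_i − (cap_i+1)): x_1 ≥ 3 gives C(5,2) = 10; x_2 ≥ 3 gives C(5,2) = 10; x_3 ≥ 5 gives C(3,2) = 3. Together 23.
Add back pairs where two caps are both exceeded: 1 + 0 + 0 = 1.
By inclusion–exclusion the count is 28 − 23 + 1 = 6.

6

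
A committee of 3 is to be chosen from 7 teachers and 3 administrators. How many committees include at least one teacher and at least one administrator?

84

With no constraint there are C(10,3) = 120 possible selections.
Subtract selections that omit an entire group: no teachers → C(3,3) = 1; no administrators → C(7,3) = 35.
Both groups omitted at once is impossible, so 120 − 36 = 84.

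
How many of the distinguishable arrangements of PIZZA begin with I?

12

With the first slot taken by I, it remains to arrange the other 4 letters (PZZA).
Those 4 letters have Z appearing twice, giving (4)!/(2!) = 12.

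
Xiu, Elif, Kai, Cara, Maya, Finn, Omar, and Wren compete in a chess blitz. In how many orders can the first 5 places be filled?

6720

There are 8 choices for 1st place, 7 for 2nd, and so on down to 4 for position 5.
That gives 8 × 7 × 6 × 5 × 4 = 6720.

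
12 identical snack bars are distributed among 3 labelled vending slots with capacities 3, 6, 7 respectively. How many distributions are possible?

14

Without the upper bounds there are C(14,2) = 91 ways to split 12 among 3 vending slots.
Subtract solutions that violate a single cap (substitute x_i' = x_i − (cap_i+1)): x_1 ≥ 4 gives C(10,2) = 45; x_2 ≥ 7 gives C(7,2) = 21; x_3 ≥ 8 gives C(6,2) = 15. Together 81.
Add back pairs where two caps are both exceeded: 3 + 1 + 0 = 4.
By inclusion–exclusion the count is 91 − 81 + 4 = 14.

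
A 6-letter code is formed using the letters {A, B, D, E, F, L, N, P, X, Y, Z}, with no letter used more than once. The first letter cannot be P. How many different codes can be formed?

The first letter has 11−1 = 10 choices (anything except P).
The remaining 5 letters are filled from the other 10 symbols without repetition: 10 × 9 × 8 × 7 × 6 = 30240.
Total: 10 × 30240 = 302400.

302400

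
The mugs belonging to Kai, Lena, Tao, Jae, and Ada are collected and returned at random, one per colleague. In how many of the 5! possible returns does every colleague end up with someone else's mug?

Let Aᵢ be the assignments in which colleague i gets their own mug. We want the size of the complement of A₁∪…∪A_5.
By inclusion–exclusion this is Σ_{j=0}^{5} (−1)^j C(5,j)·(5−j)!.
Computing: 120 − 120 + 60 − 20 + 5 − 1 = 44.

44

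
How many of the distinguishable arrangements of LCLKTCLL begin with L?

420

Fix L in the first position and arrange the remaining 7 letters.
Those 7 letters have C appearing twice and L appearing 3 times, giving (7)!/(3!·2!) = 420.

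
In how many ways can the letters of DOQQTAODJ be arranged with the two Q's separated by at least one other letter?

35280

Total arrangements of DOQQTAODJ: 9!/(2!·2!·2!) = 45360.
Arrangements with the Q's together: treat QQ as one letter, giving (8)!/(2!·2!) = 10080.
Hence 45360 − 10080 = 35280.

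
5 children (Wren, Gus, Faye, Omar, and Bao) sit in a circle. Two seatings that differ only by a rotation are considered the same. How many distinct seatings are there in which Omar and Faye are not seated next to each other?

Without the restriction there are (4)! = 24 seatings.
Seatings with Omar beside Faye: treat them as a block with 2 internal orders, giving 2 × (3)! = 12.
Subtracting, 24 − 12 = 12.

12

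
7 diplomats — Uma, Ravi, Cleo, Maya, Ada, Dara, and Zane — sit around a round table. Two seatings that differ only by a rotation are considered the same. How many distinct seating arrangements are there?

720

Seat Uma anywhere (absorbing the rotational symmetry), then permute the other 6: (6)! = 720.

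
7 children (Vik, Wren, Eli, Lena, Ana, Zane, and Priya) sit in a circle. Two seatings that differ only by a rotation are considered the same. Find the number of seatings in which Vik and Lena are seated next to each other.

240

Treat {Vik, Lena} as one unit (2 internal orders) and seat the resulting 6 units around the table: (5)! circular arrangements.
So 2 × (5)! = 2 × 120 = 240.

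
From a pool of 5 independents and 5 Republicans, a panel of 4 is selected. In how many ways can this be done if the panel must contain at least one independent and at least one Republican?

200

Total 4-person selections from all 10: C(10,4) = 210.
Selections missing a whole group: no independents → C(5,4) = 5; no Republicans → C(5,4) = 5.
Both groups omitted at once is impossible, so 210 − 10 = 200.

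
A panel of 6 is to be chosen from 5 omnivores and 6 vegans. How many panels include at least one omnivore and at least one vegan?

Total 6-person selections from all 11: C(11,6) = 462.
Selections missing a whole group: no omnivores → C(6,6) = 1; no vegans → C(5,6) = 0.
Both groups omitted at once is impossible, so 462 − 1 = 461.

461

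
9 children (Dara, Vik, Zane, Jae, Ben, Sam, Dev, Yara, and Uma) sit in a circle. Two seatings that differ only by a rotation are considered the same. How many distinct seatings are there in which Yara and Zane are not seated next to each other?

All circular seatings of 9 people number (8)! = 40320.
Seatings with Yara beside Zane: treat them as a block with 2 internal orders, giving 2 × (7)! = 10080.
Subtracting, 40320 − 10080 = 30240.

30240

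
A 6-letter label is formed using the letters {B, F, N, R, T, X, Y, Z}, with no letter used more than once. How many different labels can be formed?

With no repetition, fill the 6 letters in order: 8 choices, then 7, down to 3.
That product is 8 × 7 × 6 × 5 × 4 × 3 = 20160.

20160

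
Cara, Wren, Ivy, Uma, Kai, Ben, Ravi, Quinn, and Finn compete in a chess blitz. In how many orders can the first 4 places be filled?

There are 9 choices for 1st place, 8 for 2nd, and so on down to 6 for position 4.
That gives 9 × 8 × 7 × 6 = 3024.

3024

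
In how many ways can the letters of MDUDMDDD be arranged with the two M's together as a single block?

42

Treat the 2 copies of M as a single block. The multiset to arrange is then {MM, D, D, D, D, D, U}, 7 items in all.
That gives (7)!/(5!) = 42 arrangements.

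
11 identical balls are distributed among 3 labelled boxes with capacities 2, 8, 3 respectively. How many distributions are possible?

6

Ignoring the caps, the number of non-negative solutions to x_1+…+x_3 = 11 is C(13,2) = 78.
Subtract solutions that violate a single cap (substitute x_i' = x_i − (cap_i+1)): x_1 ≥ 3 gives C(10,2) = 45; x_2 ≥ 9 gives C(4,2) = 6; x_3 ≥ 4 gives C(9,2) = 36. Together 87.
Add back pairs where two caps are both exceeded: 0 + 15 + 0 = 15.
By inclusion–exclusion the count is 78 − 87 + 15 = 6.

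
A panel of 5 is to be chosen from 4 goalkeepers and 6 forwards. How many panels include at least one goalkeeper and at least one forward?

Unrestricted: C(10,5) = 252 ways to pick any 5 of the 10.
Selections missing a whole group: no goalkeepers → C(6,5) = 6; no forwards → C(4,5) = 0.
Both groups omitted at once is impossible, so 252 − 6 = 246.

246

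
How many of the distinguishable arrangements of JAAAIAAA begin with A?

Fix A in the first position and arrange the remaining 7 letters.
Those 7 letters have A appearing 5 times, giving (7)!/(5!) = 42.

42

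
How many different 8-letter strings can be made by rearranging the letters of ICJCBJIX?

The 8 letters of ICJCBJIX have repeats: C appearing twice, I appearing twice, and J appearing twice.
The number of distinct arrangements is 8!/(2!·2!·2!) = 40320/8 = 5040.

5040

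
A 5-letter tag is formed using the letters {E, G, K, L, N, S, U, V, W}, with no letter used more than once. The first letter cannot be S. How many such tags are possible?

The first letter has 9−1 = 8 choices (anything except S).
The remaining 4 letters are filled from the other 8 symbols without repetition: 8 × 7 × 6 × 5 = 1680.
Total: 8 × 1680 = 13440.

13440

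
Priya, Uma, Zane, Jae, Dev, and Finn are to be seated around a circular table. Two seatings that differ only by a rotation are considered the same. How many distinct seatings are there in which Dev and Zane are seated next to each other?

48

Glue Dev and Zane into a block (2 internal orders). Seating 5 units around a circle gives (4)! arrangements.
So 2 × (4)! = 2 × 24 = 48.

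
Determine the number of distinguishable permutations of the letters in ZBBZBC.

60

ZBBZBC has 6 letters with B appearing 3 times and Z appearing twice.
The number of distinct arrangements is 6!/(3!·2!) = 720/12 = 60.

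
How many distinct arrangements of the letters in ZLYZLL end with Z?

Fix Z in the last position and arrange the remaining 5 letters.
Those 5 letters have L appearing 3 times, giving (5)!/(3!) = 20.

20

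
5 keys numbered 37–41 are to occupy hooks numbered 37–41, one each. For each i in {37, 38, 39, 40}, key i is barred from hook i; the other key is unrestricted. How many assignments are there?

Let Aᵢ (for 37 ≤ i ≤ 40) be the placements that put key i in its forbidden hook. Any j of these fix j positions, leaving (5−j)! ways to fill the rest, and there are C(4,j) ways to pick which j.
By inclusion–exclusion, the number of valid placements is Σ_{j=0}^{4} (−1)^j C(4,j)·(5−j)!.
Computing: 120 − 96 + 36 − 8 + 1 = 53.

53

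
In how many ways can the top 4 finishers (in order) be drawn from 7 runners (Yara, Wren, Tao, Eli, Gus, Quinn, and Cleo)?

840

There are 7 choices for 1st place, 6 for 2nd, and so on down to 4 for position 4.
That gives 7 × 6 × 5 × 4 = 840.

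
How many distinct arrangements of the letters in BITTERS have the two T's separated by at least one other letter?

1800

There are 7!/(2!) = 2520 arrangements of BITTERS in total.
Arrangements with the T's together: treat TT as one letter, giving (6)! = 720.
Hence 2520 − 720 = 1800.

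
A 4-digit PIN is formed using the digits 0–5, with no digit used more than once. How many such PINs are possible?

Choose and order 4 of the 6 symbols: the first digit has 6 options, the next 5, then 4, 3.
That product is 6 × 5 × 4 × 3 = 360.

360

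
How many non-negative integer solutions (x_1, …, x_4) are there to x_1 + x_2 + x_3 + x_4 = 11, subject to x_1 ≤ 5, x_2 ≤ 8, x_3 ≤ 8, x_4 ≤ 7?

Ignoring the caps, the number of non-negative solutions to x_1+…+x_4 = 11 is C(14,3) = 364.
Subtract solutions that violate a single cap (substitute x_i' = x_i − (cap_i+1)): x_1 ≥ 6 gives C(8,3) = 56; x_2 ≥ 9 gives C(5,3) = 10; x_3 ≥ 9 gives C(5,3) = 10; x_4 ≥ 8 gives C(6,3) = 20. Together 96.
No two caps can be exceeded simultaneously, so the pair terms are all 0.
By inclusion–exclusion the count is 364 − 96 + 0 = 268.

268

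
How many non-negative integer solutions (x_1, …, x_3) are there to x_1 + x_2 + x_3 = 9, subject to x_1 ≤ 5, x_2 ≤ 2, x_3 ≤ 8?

17

By stars and bars, unrestricted non-negative solutions to x_1+…+x_3 = 9 number C(9+2,2) = 55.
Subtract solutions that violate a single cap (substitute x_i' = x_i − (cap_i+1)): x_1 ≥ 6 gives C(5,2) = 10; x_2 ≥ 3 gives C(8,2) = 28; x_3 ≥ 9 gives C(2,2) = 1. Together 39.
Add back pairs where two caps are both exceeded: 1 + 0 + 0 = 1.
By inclusion–exclusion the count is 55 − 39 + 1 = 17.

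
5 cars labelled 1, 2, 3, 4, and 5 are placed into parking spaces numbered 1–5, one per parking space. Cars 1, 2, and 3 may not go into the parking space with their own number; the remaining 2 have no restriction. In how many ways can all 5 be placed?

Let Aᵢ (for i ∈ {1, 2, 3}) be the placements that put car i in its forbidden parking space. Any j of these fix j positions, leaving (5−j)! ways to fill the rest, and there are C(3,j) ways to pick which j.
By inclusion–exclusion, the number of valid placements is Σ_{j=0}^{3} (−1)^j C(3,j)·(5−j)!.
Computing: 120 − 72 + 18 − 2 = 64.

64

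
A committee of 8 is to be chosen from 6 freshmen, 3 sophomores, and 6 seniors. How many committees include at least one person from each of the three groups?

With no constraint there are C(15,8) = 6435 possible selections.
Selections missing a whole group: no freshmen → C(9,8) = 9; no sophomores → C(12,8) = 495; no seniors → C(9,8) = 9.
Add back selections omitting two groups (i.e. drawn from a single group): C(6,8) + C(3,8) + C(6,8) = 0.
By inclusion–exclusion: 6435 − 513 + 0 = 5922.

5922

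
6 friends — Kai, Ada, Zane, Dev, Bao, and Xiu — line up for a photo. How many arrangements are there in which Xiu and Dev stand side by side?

240

Treat {Xiu, Dev} as a single unit. There are 5 units to order, and the pair itself can be ordered 2 ways.
So the count is 2·(5)! = 240.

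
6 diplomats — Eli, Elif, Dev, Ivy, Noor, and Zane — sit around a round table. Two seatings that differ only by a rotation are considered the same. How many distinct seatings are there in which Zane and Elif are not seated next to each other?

72

Without the restriction there are (5)! = 120 seatings.
Those with Zane next to Elif: fuse the pair into one unit and seat 5 units around a circle — 2·(4)! = 48.
Subtracting, 120 − 48 = 72.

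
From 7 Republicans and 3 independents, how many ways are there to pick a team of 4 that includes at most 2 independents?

203

Split by how many independents are chosen (0 through 2).
Sum: C(3,0)·C(7,4) + C(3,1)·C(7,3) + C(3,2)·C(7,2) = 35 + 105 + 63 = 203.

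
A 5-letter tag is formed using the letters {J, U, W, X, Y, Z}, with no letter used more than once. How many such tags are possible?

720

Choose and order 5 of the 6 symbols: the first letter has 6 options, the next 5, and so on down to 2.
That product is 6 × 5 × 4 × 3 × 2 = 720.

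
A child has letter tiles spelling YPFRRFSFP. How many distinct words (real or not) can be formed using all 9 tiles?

15120

The 9 letters of YPFRRFSFP have repeats: F appearing 3 times, P appearing twice, and R appearing twice.
The number of distinct arrangements is 9!/(3!·2!·2!) = 362880/24 = 15120.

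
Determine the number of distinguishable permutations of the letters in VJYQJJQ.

The 7 letters of VJYQJJQ have repeats: J appearing 3 times and Q appearing twice.
The number of distinct arrangements is 7!/(3!·2!) = 5040/12 = 420.

420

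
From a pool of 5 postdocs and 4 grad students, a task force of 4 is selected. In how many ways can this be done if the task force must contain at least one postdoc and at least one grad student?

Total 4-person selections from all 9: C(9,4) = 126.
Selections missing a whole group: no postdocs → C(4,4) = 1; no grad students → C(5,4) = 5.
Both groups omitted at once is impossible, so 126 − 6 = 120.

120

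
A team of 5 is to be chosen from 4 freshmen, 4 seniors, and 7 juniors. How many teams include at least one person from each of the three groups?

With no constraint there are C(15,5) = 3003 possible selections.
Subtract selections that omit an entire group: no freshmen → C(11,5) = 462; no seniors → C(11,5) = 462; no juniors → C(8,5) = 56.
Add back selections omitting two groups (i.e. drawn from a single group): C(4,5) + C(4,5) + C(7,5) = 21.
By inclusion–exclusion: 3003 − 980 + 21 = 2044.

2044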